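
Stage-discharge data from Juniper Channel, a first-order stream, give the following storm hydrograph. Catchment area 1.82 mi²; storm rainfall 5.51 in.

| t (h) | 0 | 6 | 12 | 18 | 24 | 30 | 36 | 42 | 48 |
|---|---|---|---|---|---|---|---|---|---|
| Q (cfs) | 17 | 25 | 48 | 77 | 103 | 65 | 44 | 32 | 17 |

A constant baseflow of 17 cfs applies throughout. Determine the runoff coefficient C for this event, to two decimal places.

C ≈ 0.25

ΣQ_DR = 275.0 cfs; V = ΣQ_DR·Δt = 5.940 × 10^6 ft³.
Runoff depth d = V / A = 1.405 in.
C = d / P = 1.405 / 5.51 = 0.25.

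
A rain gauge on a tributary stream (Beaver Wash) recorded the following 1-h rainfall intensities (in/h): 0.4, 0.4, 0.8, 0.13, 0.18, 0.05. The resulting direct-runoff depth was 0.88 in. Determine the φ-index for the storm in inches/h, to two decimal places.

Only the 3 blocks with intensity above φ contribute runoff: 0.4, 0.4, 0.8 in/h.
Σ(I−φ)·Δt = d  ⇒  (0.4+0.4+0.8 − 3φ)·1 = 0.88
φ = (1.600 − 0.88/1) / 3 = 0.24 in/h.

φ ≈ 0.24 in/h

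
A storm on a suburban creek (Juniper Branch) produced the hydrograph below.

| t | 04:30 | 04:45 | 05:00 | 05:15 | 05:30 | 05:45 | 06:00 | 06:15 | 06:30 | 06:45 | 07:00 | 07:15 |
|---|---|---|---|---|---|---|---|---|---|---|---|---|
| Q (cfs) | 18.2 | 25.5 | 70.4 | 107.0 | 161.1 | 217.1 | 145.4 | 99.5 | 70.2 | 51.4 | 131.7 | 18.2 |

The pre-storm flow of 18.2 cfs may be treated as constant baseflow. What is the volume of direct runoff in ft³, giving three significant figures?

Direct-runoff ordinates (Q − Q_b): 0.0, 7.3, 52.2, 88.8, 142.9, 198.9, 127.2, 81.3, 52.0, 33.2, 113.5, 0.0 cfs.
ΣQ_DR = 897.3 cfs.
With Δt = 0.25 h = 900 s, V = ΣQ_DR · Δt = 897.3 × 900 = 8.08 × 10^5 ft³.

V ≈ 8.08 × 10^5 ft³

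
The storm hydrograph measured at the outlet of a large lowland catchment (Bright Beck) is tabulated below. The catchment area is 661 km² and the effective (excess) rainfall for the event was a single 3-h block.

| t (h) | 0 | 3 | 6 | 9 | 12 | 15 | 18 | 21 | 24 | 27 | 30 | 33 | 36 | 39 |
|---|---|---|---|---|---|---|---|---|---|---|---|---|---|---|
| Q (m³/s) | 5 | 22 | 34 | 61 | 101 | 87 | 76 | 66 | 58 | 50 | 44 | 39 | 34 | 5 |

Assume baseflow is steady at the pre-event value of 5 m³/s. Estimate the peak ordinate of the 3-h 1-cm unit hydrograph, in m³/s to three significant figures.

U_p ≈ 96.0 m³/s

Direct runoff: 0.0, 17.0, 29.0, 56.0, 96.0, 82.0, 71.0, 61.0, 53.0, 45.0, 39.0, 34.0, 29.0, 0.0 m³/s; ΣQ_DR = 612.0 m³/s, peak = 96.0 m³/s.
Runoff depth d = ΣQ_DR·Δt / A = 612.0 × 10800 / (661 km²) = 9.999 mm.
The 1-cm UH is the DRH scaled by (10 mm)/d, so U_p = 96.0 × 10/9.999 = 96.0 m³/s.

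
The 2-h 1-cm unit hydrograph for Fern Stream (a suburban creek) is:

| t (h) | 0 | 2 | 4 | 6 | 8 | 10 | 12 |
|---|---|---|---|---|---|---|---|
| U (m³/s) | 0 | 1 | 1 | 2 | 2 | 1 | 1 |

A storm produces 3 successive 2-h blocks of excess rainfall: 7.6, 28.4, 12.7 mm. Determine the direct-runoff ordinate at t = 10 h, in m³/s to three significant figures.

By discrete convolution, Q_j = Σ (P_i / 10 mm) · U_{j−i}.
At t = 10 h (j=5): Q = (7.6/10)·1 + (28.4/10)·2 + (12.7/10)·2 = 8.98 m³/s.

Q ≈ 8.98 m³/s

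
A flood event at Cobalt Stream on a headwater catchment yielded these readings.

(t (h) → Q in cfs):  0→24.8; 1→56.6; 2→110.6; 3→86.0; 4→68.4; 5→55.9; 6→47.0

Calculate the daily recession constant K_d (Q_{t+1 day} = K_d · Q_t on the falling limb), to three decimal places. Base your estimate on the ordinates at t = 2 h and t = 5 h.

K_d ≈ 0.004

Between t = 2 h and t = 5 h the flow falls from 110.6 to 55.9 cfs over 3×1 h = 3 h.
Per-interval ratio K = (55.9/110.6)^(1/3) = 0.7966; K_d = K^(24/1) = 0.004.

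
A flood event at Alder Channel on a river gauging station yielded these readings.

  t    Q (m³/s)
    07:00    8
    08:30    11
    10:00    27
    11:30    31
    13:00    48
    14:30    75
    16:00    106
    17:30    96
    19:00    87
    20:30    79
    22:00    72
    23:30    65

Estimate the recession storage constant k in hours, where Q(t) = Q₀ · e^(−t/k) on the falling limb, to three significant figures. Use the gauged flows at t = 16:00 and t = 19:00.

On the falling limb, Q drops from 106 to 87 m³/s between t = 16:00 and t = 19:00 (Δt = 3 h).
k = −Δt / ln(Q₂/Q₁) = −3 / ln(87/106) = 15.2 h.

k ≈ 15.2 h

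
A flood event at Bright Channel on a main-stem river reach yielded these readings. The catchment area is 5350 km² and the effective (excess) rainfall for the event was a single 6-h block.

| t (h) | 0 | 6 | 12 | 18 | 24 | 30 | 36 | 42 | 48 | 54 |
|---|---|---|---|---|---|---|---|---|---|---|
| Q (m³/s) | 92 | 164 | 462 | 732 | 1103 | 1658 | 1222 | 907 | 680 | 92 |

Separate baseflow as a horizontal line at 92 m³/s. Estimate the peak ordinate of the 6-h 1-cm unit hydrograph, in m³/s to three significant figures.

Direct runoff: 0.0, 72.0, 370.0, 640.0, 1011.0, 1566.0, 1130.0, 815.0, 588.0, 0.0 m³/s; ΣQ_DR = 6192 m³/s, peak = 1566.0 m³/s.
Runoff depth d = ΣQ_DR·Δt / A = 6192 × 21600 / (5350 km²) = 25.00 mm.
The 1-cm UH is the DRH scaled by (10 mm)/d, so U_p = 1566.0 × 10/25.00 = 626 m³/s.

U_p ≈ 626 m³/s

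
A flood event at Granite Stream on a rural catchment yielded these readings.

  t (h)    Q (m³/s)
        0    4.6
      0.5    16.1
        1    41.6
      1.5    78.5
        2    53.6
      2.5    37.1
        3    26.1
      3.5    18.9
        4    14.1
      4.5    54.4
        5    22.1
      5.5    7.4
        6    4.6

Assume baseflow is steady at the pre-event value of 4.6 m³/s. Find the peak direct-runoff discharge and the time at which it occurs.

Q_p = 73.9 m³/s at t = 1.5 h

Subtracting baseflow gives direct-runoff ordinates: 0.0, 11.5, 37.0, 73.9, 49.0, 32.5, 21.5, 14.3, 9.5, 49.8, 17.5, 2.8, 0.0 m³/s.
The maximum is 73.9 m³/s, occurring at the reading for t = 1.5 h.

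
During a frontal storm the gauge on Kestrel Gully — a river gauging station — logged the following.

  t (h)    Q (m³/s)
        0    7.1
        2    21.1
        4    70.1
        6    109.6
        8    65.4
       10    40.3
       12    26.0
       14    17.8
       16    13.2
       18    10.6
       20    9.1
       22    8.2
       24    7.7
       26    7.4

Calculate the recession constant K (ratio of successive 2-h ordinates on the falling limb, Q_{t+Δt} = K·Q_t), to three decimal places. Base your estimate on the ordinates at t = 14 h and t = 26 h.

Using the recession-limb readings at t = 14 h and t = 26 h: Q falls from 17.8 to 7.4 m³/s over 6 intervals.
K = (Q₂/Q₁)^(1/6) = (7.4/17.8)^(1/6) = 0.864.

K ≈ 0.864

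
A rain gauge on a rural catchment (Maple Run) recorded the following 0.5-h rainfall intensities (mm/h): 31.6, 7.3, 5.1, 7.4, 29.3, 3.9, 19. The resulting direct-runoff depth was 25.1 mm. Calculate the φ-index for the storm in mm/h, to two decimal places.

Only the 3 blocks with intensity above φ contribute runoff: 31.6, 29.3, 19 mm/h.
Σ(I−φ)·Δt = d  ⇒  (31.6+29.3+19 − 3φ)·0.5 = 25.1
φ = (79.90 − 25.1/0.5) / 3 = 9.90 mm/h.

φ ≈ 9.90 mm/h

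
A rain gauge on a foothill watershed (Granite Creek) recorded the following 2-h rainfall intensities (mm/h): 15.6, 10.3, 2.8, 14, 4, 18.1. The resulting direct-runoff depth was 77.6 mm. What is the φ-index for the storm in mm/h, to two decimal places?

φ ≈ 4.80 mm/h

Only the 4 blocks with intensity above φ contribute runoff: 15.6, 10.3, 14, 18.1 mm/h.
Σ(I−φ)·Δt = d  ⇒  (15.6+10.3+14+18.1 − 4φ)·2 = 77.6
φ = (58.00 − 77.6/2) / 4 = 4.80 mm/h.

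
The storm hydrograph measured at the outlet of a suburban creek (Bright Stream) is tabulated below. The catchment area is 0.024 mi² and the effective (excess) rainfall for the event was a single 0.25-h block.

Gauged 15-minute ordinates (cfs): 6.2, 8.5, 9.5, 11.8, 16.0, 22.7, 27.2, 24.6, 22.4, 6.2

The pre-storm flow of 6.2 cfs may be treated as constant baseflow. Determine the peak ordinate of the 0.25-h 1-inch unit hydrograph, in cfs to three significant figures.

U_p ≈ 14.0 cfs

Direct runoff: 0.0, 2.3, 3.3, 5.6, 9.8, 16.5, 21.0, 18.4, 16.2, 0.0 cfs; ΣQ_DR = 93.10 cfs, peak = 21.0 cfs.
Runoff depth d = ΣQ_DR·Δt / A = 93.10 × 900 / (0.024 mi²) = 1.503 in.
The 1-inch UH is the DRH scaled by (1 in)/d, so U_p = 21.0 × 1/1.503 = 14.0 cfs.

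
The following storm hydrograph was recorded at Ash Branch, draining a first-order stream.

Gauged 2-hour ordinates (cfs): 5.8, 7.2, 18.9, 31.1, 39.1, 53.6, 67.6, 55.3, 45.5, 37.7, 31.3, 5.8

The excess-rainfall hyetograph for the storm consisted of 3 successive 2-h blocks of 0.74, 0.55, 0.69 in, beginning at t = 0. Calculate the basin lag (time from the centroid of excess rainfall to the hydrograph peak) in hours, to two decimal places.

Centroid of excess rainfall: t_c = Σ P_i·t̄_i / ΣP_i = 2.9495 h (block centres at 1, 3, 5 h).
Hydrograph peak occurs at t = 12 h, so basin lag t_L = 12 − 2.9495 = 9.05 h.

t_L ≈ 9.05 h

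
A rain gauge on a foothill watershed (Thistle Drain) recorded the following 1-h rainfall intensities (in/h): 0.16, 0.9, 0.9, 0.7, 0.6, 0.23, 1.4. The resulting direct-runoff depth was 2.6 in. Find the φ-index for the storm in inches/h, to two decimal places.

Only the 5 blocks with intensity above φ contribute runoff: 0.9, 0.9, 0.7, 0.6, 1.4 in/h.
Σ(I−φ)·Δt = d  ⇒  (0.9+0.9+0.7+0.6+1.4 − 5φ)·1 = 2.6
φ = (4.500 − 2.6/1) / 5 = 0.38 in/h.

φ ≈ 0.38 in/h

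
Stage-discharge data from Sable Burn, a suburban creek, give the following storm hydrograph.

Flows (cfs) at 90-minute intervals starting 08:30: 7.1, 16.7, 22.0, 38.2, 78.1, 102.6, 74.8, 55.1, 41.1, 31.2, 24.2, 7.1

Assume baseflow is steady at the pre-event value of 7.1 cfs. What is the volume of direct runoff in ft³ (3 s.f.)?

Direct-runoff ordinates (Q − Q_b): 0.0, 9.6, 14.9, 31.1, 71.0, 95.5, 67.7, 48.0, 34.0, 24.1, 17.1, 0.0 cfs.
ΣQ_DR = 413.0 cfs.
With Δt = 1.5 h = 5400 s, V = ΣQ_DR · Δt = 413.0 × 5400 = 2.23 × 10^6 ft³.

V ≈ 2.23 × 10^6 ft³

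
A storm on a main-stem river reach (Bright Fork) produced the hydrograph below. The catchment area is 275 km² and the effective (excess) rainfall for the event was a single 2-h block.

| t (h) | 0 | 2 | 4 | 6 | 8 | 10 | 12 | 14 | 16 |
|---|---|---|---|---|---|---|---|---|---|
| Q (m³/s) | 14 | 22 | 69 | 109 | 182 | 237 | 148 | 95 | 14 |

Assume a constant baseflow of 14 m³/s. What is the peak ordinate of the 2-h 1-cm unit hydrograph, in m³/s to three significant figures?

Direct runoff: 0.0, 8.0, 55.0, 95.0, 168.0, 223.0, 134.0, 81.0, 0.0 m³/s; ΣQ_DR = 764.0 m³/s, peak = 223.0 m³/s.
Runoff depth d = ΣQ_DR·Δt / A = 764.0 × 7200 / (275 km²) = 20.00 mm.
The 1-cm UH is the DRH scaled by (10 mm)/d, so U_p = 223.0 × 10/20.00 = 111 m³/s.

U_p ≈ 111 m³/s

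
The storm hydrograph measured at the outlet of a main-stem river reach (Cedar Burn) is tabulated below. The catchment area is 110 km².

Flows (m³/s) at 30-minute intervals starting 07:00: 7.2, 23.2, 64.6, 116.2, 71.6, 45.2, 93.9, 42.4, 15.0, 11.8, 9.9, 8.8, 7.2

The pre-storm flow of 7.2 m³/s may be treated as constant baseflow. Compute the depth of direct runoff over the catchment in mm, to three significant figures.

Direct runoff: 0.0, 16.0, 57.4, 109.0, 64.4, 38.0, 86.7, 35.2, 7.8, 4.6, 2.7, 1.6, 0.0 m³/s; ΣQ_DR = 423.4 m³/s.
V = ΣQ_DR · Δt = 423.4 × 1800 s = 7.621 × 10^5 m³.
Over A = 110 km², depth = V / A = 6.93 mm.

d ≈ 6.93 mm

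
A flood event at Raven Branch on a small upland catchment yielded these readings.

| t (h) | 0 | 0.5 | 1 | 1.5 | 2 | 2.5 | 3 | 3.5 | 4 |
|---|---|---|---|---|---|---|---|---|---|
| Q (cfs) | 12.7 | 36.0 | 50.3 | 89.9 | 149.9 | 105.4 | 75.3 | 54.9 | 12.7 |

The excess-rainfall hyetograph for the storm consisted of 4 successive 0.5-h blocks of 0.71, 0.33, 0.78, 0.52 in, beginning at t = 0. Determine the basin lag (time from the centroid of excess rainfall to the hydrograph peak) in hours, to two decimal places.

Centroid of excess rainfall: t_c = Σ P_i·t̄_i / ΣP_i = 0.9872 h (block centres at 0.25, 0.75, 1.25, 1.75 h).
Hydrograph peak occurs at t = 2 h, so basin lag t_L = 2 − 0.9872 = 1.01 h.

t_L ≈ 1.01 h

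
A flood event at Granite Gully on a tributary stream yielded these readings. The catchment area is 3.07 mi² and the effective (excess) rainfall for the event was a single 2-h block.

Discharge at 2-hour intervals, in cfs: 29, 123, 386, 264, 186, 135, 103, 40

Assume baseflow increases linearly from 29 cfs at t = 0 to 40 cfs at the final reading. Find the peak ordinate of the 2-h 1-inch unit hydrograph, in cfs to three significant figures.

U_p ≈ 354 cfs

Direct runoff: 0.00, 92.43, 353.86, 230.29, 150.71, 98.14, 64.57, 0.00 cfs; ΣQ_DR = 990.0 cfs, peak = 353.86 cfs.
Runoff depth d = ΣQ_DR·Δt / A = 990.0 × 7200 / (3.07 mi²) = 0.9994 in.
The 1-inch UH is the DRH scaled by (1 in)/d, so U_p = 353.86 × 1/0.9994 = 354 cfs.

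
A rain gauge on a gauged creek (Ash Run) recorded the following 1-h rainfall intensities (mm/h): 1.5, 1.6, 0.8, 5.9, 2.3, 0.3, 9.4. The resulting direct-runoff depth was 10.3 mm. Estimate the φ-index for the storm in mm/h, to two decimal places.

Only the 2 blocks with intensity above φ contribute runoff: 5.9, 9.4 mm/h.
Σ(I−φ)·Δt = d  ⇒  (5.9+9.4 − 2φ)·1 = 10.3
φ = (15.30 − 10.3/1) / 2 = 2.50 mm/h.

φ ≈ 2.50 mm/h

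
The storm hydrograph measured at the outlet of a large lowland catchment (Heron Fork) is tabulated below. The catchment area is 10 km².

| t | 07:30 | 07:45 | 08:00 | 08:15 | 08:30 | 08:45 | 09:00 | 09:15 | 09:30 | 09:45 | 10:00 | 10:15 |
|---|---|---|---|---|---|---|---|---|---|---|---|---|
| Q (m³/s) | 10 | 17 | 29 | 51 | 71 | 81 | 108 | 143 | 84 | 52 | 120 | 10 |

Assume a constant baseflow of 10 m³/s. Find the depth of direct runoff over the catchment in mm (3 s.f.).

Direct runoff: 0.0, 7.0, 19.0, 41.0, 61.0, 71.0, 98.0, 133.0, 74.0, 42.0, 110.0, 0.0 m³/s; ΣQ_DR = 656.0 m³/s.
V = ΣQ_DR · Δt = 656.0 × 900 s = 5.904 × 10^5 m³.
Over A = 10 km², depth = V / A = 59.0 mm.

d ≈ 59.0 mm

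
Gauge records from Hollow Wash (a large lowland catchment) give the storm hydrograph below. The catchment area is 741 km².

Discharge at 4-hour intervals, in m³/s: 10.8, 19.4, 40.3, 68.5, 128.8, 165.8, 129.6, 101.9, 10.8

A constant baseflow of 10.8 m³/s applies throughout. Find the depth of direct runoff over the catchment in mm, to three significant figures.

Direct runoff: 0.0, 8.6, 29.5, 57.7, 118.0, 155.0, 118.8, 91.1, 0.0 m³/s; ΣQ_DR = 578.7 m³/s.
V = ΣQ_DR · Δt = 578.7 × 14400 s = 8.333 × 10^6 m³.
Over A = 741 km², depth = V / A = 11.2 mm.

d ≈ 11.2 mm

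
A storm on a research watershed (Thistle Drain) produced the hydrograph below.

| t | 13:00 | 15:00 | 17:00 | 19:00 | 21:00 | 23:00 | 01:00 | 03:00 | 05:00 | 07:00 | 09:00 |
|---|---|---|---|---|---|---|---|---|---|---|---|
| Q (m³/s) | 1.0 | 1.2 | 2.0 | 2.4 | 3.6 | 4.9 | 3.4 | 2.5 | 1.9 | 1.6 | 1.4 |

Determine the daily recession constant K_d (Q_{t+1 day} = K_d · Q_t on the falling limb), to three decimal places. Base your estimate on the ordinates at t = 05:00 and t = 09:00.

Between t = 05:00 and t = 09:00 the flow falls from 1.9 to 1.4 m³/s over 2×2 h = 4 h.
Per-interval ratio K = (1.4/1.9)^(1/2) = 0.8584; K_d = K^(24/2) = 0.160.

K_d ≈ 0.160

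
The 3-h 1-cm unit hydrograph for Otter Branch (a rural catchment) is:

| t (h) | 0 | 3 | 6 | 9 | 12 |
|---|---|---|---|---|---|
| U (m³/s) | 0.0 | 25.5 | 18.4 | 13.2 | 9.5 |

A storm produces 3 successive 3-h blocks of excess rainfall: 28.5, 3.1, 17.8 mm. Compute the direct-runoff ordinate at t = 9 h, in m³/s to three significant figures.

By discrete convolution, Q_j = Σ (P_i / 10 mm) · U_{j−i}.
At t = 9 h (j=3): Q = (28.5/10)·13.2 + (3.1/10)·18.4 + (17.8/10)·25.5 = 88.7 m³/s.

Q ≈ 88.7 m³/s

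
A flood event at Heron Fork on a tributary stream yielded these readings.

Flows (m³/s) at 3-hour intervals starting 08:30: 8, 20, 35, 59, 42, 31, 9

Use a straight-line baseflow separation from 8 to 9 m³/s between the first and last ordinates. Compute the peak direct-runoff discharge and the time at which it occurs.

Subtracting baseflow gives direct-runoff ordinates: 0.00, 11.83, 26.67, 50.50, 33.33, 22.17, 0.00 m³/s.
The maximum is 50.50 m³/s, occurring at the reading for t = 17:30.

Q_p = 50.50 m³/s at t = 17:30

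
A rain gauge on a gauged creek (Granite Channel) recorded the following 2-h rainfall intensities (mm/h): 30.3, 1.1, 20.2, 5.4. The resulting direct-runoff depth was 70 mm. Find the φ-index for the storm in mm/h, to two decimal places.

φ ≈ 7.75 mm/h

Only the 2 blocks with intensity above φ contribute runoff: 30.3, 20.2 mm/h.
Σ(I−φ)·Δt = d  ⇒  (30.3+20.2 − 2φ)·2 = 70
φ = (50.50 − 70/2) / 2 = 7.75 mm/h.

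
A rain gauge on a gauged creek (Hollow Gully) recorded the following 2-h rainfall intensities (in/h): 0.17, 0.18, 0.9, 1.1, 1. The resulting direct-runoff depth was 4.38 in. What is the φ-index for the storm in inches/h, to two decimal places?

Only the 3 blocks with intensity above φ contribute runoff: 0.9, 1.1, 1 in/h.
Σ(I−φ)·Δt = d  ⇒  (0.9+1.1+1 − 3φ)·2 = 4.38
φ = (3.000 − 4.38/2) / 3 = 0.27 in/h.

φ ≈ 0.27 in/h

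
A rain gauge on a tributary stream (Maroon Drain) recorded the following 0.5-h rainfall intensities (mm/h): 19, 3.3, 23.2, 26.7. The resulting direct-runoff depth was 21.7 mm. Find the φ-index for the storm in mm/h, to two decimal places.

φ ≈ 8.50 mm/h

Only the 3 blocks with intensity above φ contribute runoff: 19, 23.2, 26.7 mm/h.
Σ(I−φ)·Δt = d  ⇒  (19+23.2+26.7 − 3φ)·0.5 = 21.7
φ = (68.90 − 21.7/0.5) / 3 = 8.50 mm/h.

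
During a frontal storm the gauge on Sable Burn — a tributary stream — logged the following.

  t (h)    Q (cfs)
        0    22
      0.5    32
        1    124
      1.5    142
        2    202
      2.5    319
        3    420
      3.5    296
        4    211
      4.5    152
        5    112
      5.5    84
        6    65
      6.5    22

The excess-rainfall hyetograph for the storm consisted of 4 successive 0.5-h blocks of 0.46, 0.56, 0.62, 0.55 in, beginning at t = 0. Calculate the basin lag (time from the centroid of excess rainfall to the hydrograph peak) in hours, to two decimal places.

Centroid of excess rainfall: t_c = Σ P_i·t̄_i / ΣP_i = 1.0377 h (block centres at 0.25, 0.75, 1.25, 1.75 h).
Hydrograph peak occurs at t = 3 h, so basin lag t_L = 3 − 1.0377 = 1.96 h.

t_L ≈ 1.96 h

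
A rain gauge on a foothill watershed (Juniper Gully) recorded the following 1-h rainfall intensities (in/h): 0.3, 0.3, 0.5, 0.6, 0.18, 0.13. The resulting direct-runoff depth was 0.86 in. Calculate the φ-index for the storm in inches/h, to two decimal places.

φ ≈ 0.21 in/h

Only the 4 blocks with intensity above φ contribute runoff: 0.3, 0.3, 0.5, 0.6 in/h.
Σ(I−φ)·Δt = d  ⇒  (0.3+0.3+0.5+0.6 − 4φ)·1 = 0.86
φ = (1.700 − 0.86/1) / 4 = 0.21 in/h.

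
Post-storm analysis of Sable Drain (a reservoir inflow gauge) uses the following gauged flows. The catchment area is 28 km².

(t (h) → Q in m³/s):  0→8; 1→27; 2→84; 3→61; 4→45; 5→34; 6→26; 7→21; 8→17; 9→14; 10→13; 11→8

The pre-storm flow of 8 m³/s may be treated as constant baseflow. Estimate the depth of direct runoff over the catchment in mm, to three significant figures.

Direct runoff: 0.0, 19.0, 76.0, 53.0, 37.0, 26.0, 18.0, 13.0, 9.0, 6.0, 5.0, 0.0 m³/s; ΣQ_DR = 262.0 m³/s.
V = ΣQ_DR · Δt = 262.0 × 3600 s = 9.432 × 10^5 m³.
Over A = 28 km², depth = V / A = 33.7 mm.

d ≈ 33.7 mm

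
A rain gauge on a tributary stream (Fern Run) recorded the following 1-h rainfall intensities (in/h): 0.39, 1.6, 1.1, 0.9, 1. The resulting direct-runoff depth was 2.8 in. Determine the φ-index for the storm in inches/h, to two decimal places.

Only the 4 blocks with intensity above φ contribute runoff: 1.6, 1.1, 0.9, 1 in/h.
Σ(I−φ)·Δt = d  ⇒  (1.6+1.1+0.9+1 − 4φ)·1 = 2.8
φ = (4.600 − 2.8/1) / 4 = 0.45 in/h.

φ ≈ 0.45 in/h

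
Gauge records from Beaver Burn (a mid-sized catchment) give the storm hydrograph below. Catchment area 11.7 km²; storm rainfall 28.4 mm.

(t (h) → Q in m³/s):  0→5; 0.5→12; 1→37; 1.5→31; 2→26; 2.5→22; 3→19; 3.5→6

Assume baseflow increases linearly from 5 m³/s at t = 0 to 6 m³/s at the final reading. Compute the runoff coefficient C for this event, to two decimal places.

ΣQ_DR = 114.0 m³/s; V = ΣQ_DR·Δt = 2.052 × 10^5 m³.
Runoff depth d = V / A = 17.54 mm.
C = d / P = 17.54 / 28.4 = 0.62.

C ≈ 0.62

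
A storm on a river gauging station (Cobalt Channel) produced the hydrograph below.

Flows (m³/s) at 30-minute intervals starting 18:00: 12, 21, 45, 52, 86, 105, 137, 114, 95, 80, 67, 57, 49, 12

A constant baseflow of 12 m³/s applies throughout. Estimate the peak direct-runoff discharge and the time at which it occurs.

Subtracting baseflow gives direct-runoff ordinates: 0.0, 9.0, 33.0, 40.0, 74.0, 93.0, 125.0, 102.0, 83.0, 68.0, 55.0, 45.0, 37.0, 0.0 m³/s.
The maximum is 125.0 m³/s, occurring at the reading for t = 21:00.

Q_p = 125.0 m³/s at t = 21:00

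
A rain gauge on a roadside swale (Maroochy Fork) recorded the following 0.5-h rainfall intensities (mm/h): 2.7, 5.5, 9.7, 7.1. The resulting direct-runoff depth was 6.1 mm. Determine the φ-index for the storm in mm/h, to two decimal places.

Only the 3 blocks with intensity above φ contribute runoff: 5.5, 9.7, 7.1 mm/h.
Σ(I−φ)·Δt = d  ⇒  (5.5+9.7+7.1 − 3φ)·0.5 = 6.1
φ = (22.30 − 6.1/0.5) / 3 = 3.37 mm/h.

φ ≈ 3.37 mm/h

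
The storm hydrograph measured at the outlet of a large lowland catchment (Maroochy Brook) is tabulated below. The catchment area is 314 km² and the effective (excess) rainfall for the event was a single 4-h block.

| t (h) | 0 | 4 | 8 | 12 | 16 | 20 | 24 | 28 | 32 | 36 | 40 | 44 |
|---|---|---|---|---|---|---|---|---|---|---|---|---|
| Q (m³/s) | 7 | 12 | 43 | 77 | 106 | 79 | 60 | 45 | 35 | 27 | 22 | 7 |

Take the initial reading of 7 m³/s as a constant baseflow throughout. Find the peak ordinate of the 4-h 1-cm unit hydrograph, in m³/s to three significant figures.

U_p ≈ 49.5 m³/s

Direct runoff: 0.0, 5.0, 36.0, 70.0, 99.0, 72.0, 53.0, 38.0, 28.0, 20.0, 15.0, 0.0 m³/s; ΣQ_DR = 436.0 m³/s, peak = 99.0 m³/s.
Runoff depth d = ΣQ_DR·Δt / A = 436.0 × 14400 / (314 km²) = 19.99 mm.
The 1-cm UH is the DRH scaled by (10 mm)/d, so U_p = 99.0 × 10/19.99 = 49.5 m³/s.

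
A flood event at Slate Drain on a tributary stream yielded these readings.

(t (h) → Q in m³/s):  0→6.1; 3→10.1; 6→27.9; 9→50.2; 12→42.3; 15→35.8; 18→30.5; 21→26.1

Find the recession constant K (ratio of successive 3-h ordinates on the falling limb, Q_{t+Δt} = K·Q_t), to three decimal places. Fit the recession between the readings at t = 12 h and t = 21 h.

Using the recession-limb readings at t = 12 h and t = 21 h: Q falls from 42.3 to 26.1 m³/s over 3 intervals.
K = (Q₂/Q₁)^(1/3) = (26.1/42.3)^(1/3) = 0.851.

K ≈ 0.851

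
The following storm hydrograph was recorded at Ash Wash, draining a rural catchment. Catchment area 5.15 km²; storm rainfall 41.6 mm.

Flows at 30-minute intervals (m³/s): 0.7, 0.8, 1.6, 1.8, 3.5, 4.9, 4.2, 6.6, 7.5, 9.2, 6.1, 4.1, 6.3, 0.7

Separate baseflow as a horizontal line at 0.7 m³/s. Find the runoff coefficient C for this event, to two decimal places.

ΣQ_DR = 48.20 m³/s; V = ΣQ_DR·Δt = 86760 m³.
Runoff depth d = V / A = 16.85 mm.
C = d / P = 16.85 / 41.6 = 0.40.

C ≈ 0.40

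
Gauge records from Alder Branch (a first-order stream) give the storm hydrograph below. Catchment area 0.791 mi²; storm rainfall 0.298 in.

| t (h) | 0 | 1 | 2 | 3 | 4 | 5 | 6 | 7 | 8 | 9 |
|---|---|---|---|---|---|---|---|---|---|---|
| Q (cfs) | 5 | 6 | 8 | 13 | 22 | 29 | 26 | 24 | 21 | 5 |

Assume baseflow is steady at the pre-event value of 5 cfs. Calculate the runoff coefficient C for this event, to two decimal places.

C ≈ 0.72

ΣQ_DR = 109.0 cfs; V = ΣQ_DR·Δt = 3.924 × 10^5 ft³.
Runoff depth d = V / A = 0.2135 in.
C = d / P = 0.2135 / 0.298 = 0.72.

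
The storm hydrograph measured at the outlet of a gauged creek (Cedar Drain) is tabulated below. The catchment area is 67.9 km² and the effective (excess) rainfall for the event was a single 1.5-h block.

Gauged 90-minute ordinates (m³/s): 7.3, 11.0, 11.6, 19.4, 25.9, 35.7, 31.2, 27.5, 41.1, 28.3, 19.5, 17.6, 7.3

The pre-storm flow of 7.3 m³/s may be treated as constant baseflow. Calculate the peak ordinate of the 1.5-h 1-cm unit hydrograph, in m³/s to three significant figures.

Direct runoff: 0.0, 3.7, 4.3, 12.1, 18.6, 28.4, 23.9, 20.2, 33.8, 21.0, 12.2, 10.3, 0.0 m³/s; ΣQ_DR = 188.5 m³/s, peak = 33.8 m³/s.
Runoff depth d = ΣQ_DR·Δt / A = 188.5 × 5400 / (67.9 km²) = 14.99 mm.
The 1-cm UH is the DRH scaled by (10 mm)/d, so U_p = 33.8 × 10/14.99 = 22.5 m³/s.

U_p ≈ 22.5 m³/s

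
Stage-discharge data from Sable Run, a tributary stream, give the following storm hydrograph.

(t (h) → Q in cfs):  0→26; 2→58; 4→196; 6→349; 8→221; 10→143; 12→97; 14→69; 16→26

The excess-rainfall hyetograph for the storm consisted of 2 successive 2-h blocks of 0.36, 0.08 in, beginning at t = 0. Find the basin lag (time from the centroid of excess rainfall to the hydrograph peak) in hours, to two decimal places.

Centroid of excess rainfall: t_c = Σ P_i·t̄_i / ΣP_i = 1.3636 h (block centres at 1, 3 h).
Hydrograph peak occurs at t = 6 h, so basin lag t_L = 6 − 1.3636 = 4.64 h.

t_L ≈ 4.64 h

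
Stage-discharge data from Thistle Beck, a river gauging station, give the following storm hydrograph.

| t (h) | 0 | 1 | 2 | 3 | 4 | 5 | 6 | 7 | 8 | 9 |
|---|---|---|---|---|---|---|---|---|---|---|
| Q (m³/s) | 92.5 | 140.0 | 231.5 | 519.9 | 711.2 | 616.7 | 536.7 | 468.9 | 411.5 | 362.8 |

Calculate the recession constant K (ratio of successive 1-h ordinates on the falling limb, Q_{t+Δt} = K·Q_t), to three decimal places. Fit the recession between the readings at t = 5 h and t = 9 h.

K ≈ 0.876

Using the recession-limb readings at t = 5 h and t = 9 h: Q falls from 616.7 to 362.8 m³/s over 4 intervals.
K = (Q₂/Q₁)^(1/4) = (362.8/616.7)^(1/4) = 0.876.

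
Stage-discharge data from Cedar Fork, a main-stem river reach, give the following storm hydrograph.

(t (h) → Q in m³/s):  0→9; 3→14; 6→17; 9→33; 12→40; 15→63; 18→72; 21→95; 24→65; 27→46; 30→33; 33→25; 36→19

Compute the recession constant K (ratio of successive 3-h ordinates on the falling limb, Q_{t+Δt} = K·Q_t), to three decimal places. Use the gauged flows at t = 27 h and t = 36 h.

Using the recession-limb readings at t = 27 h and t = 36 h: Q falls from 46 to 19 m³/s over 3 intervals.
K = (Q₂/Q₁)^(1/3) = (19/46)^(1/3) = 0.745.

K ≈ 0.745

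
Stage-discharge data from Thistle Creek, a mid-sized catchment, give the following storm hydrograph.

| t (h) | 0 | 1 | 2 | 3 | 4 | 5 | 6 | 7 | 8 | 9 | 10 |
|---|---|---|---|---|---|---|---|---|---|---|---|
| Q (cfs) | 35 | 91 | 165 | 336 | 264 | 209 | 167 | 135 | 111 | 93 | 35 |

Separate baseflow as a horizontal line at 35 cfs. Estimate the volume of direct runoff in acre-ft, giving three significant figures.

Direct-runoff ordinates (Q − Q_b): 0.0, 56.0, 130.0, 301.0, 229.0, 174.0, 132.0, 100.0, 76.0, 58.0, 0.0 cfs.
ΣQ_DR = 1256 cfs.
With Δt = 1 h = 3600 s, V = ΣQ_DR · Δt = 1256 × 3600 = 4.52 × 10^6 ft³ = 104 acre-ft.

V ≈ 104 acre-ft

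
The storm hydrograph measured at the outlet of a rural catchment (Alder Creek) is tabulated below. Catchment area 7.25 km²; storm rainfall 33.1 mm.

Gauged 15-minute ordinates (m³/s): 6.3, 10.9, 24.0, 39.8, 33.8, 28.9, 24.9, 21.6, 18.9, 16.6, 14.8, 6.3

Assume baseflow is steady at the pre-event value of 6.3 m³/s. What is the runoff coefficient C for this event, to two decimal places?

C ≈ 0.64

ΣQ_DR = 171.2 m³/s; V = ΣQ_DR·Δt = 1.541 × 10^5 m³.
Runoff depth d = V / A = 21.25 mm.
C = d / P = 21.25 / 33.1 = 0.64.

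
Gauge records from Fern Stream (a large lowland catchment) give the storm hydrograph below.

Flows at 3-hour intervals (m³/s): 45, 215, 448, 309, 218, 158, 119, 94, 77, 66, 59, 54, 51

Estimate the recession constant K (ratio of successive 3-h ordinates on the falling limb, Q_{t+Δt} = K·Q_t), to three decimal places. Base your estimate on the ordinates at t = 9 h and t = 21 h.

K ≈ 0.743

Using the recession-limb readings at t = 9 h and t = 21 h: Q falls from 309 to 94 m³/s over 4 intervals.
K = (Q₂/Q₁)^(1/4) = (94/309)^(1/4) = 0.743.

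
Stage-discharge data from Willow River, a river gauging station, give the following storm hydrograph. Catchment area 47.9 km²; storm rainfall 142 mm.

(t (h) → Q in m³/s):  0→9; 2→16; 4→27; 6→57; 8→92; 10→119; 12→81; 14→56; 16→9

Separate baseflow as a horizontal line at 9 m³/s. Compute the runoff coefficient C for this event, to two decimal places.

ΣQ_DR = 385.0 m³/s; V = ΣQ_DR·Δt = 2.772 × 10^6 m³.
Runoff depth d = V / A = 57.87 mm.
C = d / P = 57.87 / 142 = 0.41.

C ≈ 0.41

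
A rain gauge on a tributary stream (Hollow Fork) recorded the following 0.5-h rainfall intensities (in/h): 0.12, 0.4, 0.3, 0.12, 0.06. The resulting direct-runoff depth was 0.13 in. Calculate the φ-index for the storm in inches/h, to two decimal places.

φ ≈ 0.22 in/h

Only the 2 blocks with intensity above φ contribute runoff: 0.4, 0.3 in/h.
Σ(I−φ)·Δt = d  ⇒  (0.4+0.3 − 2φ)·0.5 = 0.13
φ = (0.7000 − 0.13/0.5) / 2 = 0.22 in/h.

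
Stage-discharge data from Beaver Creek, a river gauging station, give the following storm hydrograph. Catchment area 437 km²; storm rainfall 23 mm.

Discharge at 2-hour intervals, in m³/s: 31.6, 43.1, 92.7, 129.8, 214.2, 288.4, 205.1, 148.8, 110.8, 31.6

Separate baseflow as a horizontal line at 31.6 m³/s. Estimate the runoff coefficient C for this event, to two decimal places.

C ≈ 0.70

ΣQ_DR = 980.1 m³/s; V = ΣQ_DR·Δt = 7.057 × 10^6 m³.
Runoff depth d = V / A = 16.15 mm.
C = d / P = 16.15 / 23 = 0.70.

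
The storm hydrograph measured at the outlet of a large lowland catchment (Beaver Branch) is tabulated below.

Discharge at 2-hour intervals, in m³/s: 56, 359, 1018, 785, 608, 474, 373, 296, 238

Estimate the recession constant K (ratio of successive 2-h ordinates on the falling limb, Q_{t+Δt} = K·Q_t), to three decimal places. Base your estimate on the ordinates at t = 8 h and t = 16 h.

Using the recession-limb readings at t = 8 h and t = 16 h: Q falls from 608 to 238 m³/s over 4 intervals.
K = (Q₂/Q₁)^(1/4) = (238/608)^(1/4) = 0.791.

K ≈ 0.791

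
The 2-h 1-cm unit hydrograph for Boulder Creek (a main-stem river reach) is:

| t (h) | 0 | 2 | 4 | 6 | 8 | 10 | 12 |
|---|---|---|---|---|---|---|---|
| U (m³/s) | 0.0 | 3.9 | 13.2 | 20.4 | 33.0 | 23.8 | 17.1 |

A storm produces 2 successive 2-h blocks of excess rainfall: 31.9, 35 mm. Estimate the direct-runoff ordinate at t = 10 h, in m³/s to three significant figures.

By discrete convolution, Q_j = Σ (P_i / 10 mm) · U_{j−i}.
At t = 10 h (j=5): Q = (31.9/10)·23.8 + (35/10)·33.0 = 191 m³/s.

Q ≈ 191 m³/s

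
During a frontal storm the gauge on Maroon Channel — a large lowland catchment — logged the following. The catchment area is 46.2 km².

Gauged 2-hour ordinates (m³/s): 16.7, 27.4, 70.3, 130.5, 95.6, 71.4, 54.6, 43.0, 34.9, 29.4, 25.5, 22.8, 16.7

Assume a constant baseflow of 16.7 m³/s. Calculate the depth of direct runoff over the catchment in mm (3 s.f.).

d ≈ 65.7 mm

Direct runoff: 0.0, 10.7, 53.6, 113.8, 78.9, 54.7, 37.9, 26.3, 18.2, 12.7, 8.8, 6.1, 0.0 m³/s; ΣQ_DR = 421.7 m³/s.
V = ΣQ_DR · Δt = 421.7 × 7200 s = 3.036 × 10^6 m³.
Over A = 46.2 km², depth = V / A = 65.7 mm.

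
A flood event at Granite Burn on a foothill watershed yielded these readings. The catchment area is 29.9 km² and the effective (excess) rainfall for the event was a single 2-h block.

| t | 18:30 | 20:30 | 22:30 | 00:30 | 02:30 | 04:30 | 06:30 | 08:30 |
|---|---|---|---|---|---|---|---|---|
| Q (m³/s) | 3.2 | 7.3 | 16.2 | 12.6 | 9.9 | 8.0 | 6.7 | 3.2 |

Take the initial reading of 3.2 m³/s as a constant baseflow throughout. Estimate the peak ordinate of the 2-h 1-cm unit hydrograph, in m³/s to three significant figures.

Direct runoff: 0.0, 4.1, 13.0, 9.4, 6.7, 4.8, 3.5, 0.0 m³/s; ΣQ_DR = 41.50 m³/s, peak = 13.0 m³/s.
Runoff depth d = ΣQ_DR·Δt / A = 41.50 × 7200 / (29.9 km²) = 9.993 mm.
The 1-cm UH is the DRH scaled by (10 mm)/d, so U_p = 13.0 × 10/9.993 = 13.0 m³/s.

U_p ≈ 13.0 m³/s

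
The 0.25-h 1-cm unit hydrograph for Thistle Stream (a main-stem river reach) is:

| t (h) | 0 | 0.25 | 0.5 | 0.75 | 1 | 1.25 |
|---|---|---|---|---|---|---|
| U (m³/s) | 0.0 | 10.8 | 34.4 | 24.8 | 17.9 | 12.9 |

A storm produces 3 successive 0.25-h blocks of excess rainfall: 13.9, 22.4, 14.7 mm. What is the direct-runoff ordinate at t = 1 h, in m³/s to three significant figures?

Q ≈ 131 m³/s

By discrete convolution, Q_j = Σ (P_i / 10 mm) · U_{j−i}.
At t = 1 h (j=4): Q = (13.9/10)·17.9 + (22.4/10)·24.8 + (14.7/10)·34.4 = 131 m³/s.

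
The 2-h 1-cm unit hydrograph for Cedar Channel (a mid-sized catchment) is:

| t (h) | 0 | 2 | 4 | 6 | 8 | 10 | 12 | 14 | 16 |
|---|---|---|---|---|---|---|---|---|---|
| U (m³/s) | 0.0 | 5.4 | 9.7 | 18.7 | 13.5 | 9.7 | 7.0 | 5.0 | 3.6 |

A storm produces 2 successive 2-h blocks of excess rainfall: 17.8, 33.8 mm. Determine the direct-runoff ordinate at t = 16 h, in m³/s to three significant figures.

By discrete convolution, Q_j = Σ (P_i / 10 mm) · U_{j−i}.
At t = 16 h (j=8): Q = (17.8/10)·3.6 + (33.8/10)·5.0 = 23.3 m³/s.

Q ≈ 23.3 m³/s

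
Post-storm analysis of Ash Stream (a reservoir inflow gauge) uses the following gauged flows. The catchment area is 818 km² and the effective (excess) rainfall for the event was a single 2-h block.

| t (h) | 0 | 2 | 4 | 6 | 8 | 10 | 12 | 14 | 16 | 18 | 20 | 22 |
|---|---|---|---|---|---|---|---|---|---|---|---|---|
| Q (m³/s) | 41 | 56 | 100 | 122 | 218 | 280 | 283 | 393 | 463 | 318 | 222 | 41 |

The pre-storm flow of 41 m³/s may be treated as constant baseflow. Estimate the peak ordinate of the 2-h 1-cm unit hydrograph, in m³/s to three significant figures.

U_p ≈ 234 m³/s

Direct runoff: 0.0, 15.0, 59.0, 81.0, 177.0, 239.0, 242.0, 352.0, 422.0, 277.0, 181.0, 0.0 m³/s; ΣQ_DR = 2045 m³/s, peak = 422.0 m³/s.
Runoff depth d = ΣQ_DR·Δt / A = 2045 × 7200 / (818 km²) = 18.00 mm.
The 1-cm UH is the DRH scaled by (10 mm)/d, so U_p = 422.0 × 10/18.00 = 234 m³/s.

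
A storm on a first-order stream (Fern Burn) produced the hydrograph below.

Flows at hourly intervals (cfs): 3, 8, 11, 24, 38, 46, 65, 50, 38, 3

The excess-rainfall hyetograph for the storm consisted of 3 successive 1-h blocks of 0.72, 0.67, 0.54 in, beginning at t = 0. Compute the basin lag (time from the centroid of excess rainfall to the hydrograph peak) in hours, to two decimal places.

Centroid of excess rainfall: t_c = Σ P_i·t̄_i / ΣP_i = 1.4067 h (block centres at 0.5, 1.5, 2.5 h).
Hydrograph peak occurs at t = 6 h, so basin lag t_L = 6 − 1.4067 = 4.59 h.

t_L ≈ 4.59 h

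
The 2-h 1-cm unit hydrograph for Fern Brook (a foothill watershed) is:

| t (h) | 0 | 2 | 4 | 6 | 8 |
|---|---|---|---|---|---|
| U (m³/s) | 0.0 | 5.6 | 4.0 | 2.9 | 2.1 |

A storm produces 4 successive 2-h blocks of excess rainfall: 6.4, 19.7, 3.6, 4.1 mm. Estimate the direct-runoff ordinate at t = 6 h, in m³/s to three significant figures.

By discrete convolution, Q_j = Σ (P_i / 10 mm) · U_{j−i}.
At t = 6 h (j=3): Q = (6.4/10)·2.9 + (19.7/10)·4.0 + (3.6/10)·5.6 + (4.1/10)·0.0 = 11.8 m³/s.

Q ≈ 11.8 m³/s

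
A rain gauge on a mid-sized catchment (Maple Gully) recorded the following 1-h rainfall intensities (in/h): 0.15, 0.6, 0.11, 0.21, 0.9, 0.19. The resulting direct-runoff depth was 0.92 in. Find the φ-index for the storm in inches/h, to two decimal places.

φ ≈ 0.29 in/h

Only the 2 blocks with intensity above φ contribute runoff: 0.6, 0.9 in/h.
Σ(I−φ)·Δt = d  ⇒  (0.6+0.9 − 2φ)·1 = 0.92
φ = (1.500 − 0.92/1) / 2 = 0.29 in/h.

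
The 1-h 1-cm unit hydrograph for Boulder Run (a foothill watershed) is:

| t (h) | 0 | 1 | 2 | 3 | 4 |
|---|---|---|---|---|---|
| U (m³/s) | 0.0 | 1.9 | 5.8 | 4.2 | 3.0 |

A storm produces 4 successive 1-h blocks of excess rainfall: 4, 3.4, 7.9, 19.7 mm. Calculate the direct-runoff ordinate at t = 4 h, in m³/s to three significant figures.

By discrete convolution, Q_j = Σ (P_i / 10 mm) · U_{j−i}.
At t = 4 h (j=4): Q = (4/10)·3.0 + (3.4/10)·4.2 + (7.9/10)·5.8 + (19.7/10)·1.9 = 11.0 m³/s.

Q ≈ 11.0 m³/s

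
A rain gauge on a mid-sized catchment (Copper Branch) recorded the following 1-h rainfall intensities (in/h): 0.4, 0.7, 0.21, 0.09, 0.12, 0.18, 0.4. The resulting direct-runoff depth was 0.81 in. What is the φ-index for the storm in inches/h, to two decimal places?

φ ≈ 0.23 in/h

Only the 3 blocks with intensity above φ contribute runoff: 0.4, 0.7, 0.4 in/h.
Σ(I−φ)·Δt = d  ⇒  (0.4+0.7+0.4 − 3φ)·1 = 0.81
φ = (1.500 − 0.81/1) / 3 = 0.23 in/h.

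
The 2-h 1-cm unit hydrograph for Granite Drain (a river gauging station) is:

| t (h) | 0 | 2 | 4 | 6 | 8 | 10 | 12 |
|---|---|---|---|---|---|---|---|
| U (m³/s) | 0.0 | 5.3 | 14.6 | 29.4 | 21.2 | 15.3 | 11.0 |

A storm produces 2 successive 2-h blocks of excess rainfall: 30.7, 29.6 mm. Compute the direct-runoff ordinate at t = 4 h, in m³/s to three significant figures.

By discrete convolution, Q_j = Σ (P_i / 10 mm) · U_{j−i}.
At t = 4 h (j=2): Q = (30.7/10)·14.6 + (29.6/10)·5.3 = 60.5 m³/s.

Q ≈ 60.5 m³/s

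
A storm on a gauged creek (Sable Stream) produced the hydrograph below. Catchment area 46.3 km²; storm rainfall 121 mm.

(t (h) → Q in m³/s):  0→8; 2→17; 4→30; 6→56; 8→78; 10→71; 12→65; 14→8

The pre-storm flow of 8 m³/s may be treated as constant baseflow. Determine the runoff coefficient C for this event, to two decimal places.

ΣQ_DR = 269.0 m³/s; V = ΣQ_DR·Δt = 1.937 × 10^6 m³.
Runoff depth d = V / A = 41.83 mm.
C = d / P = 41.83 / 121 = 0.35.

C ≈ 0.35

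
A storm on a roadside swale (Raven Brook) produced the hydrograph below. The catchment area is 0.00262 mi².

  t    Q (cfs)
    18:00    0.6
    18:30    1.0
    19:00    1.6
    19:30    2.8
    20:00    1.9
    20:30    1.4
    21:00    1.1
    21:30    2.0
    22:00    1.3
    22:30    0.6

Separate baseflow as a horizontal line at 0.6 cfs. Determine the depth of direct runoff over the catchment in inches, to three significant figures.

Direct runoff: 0.0, 0.4, 1.0, 2.2, 1.3, 0.8, 0.5, 1.4, 0.7, 0.0 cfs; ΣQ_DR = 8.300 cfs.
V = ΣQ_DR · Δt = 8.300 × 1800 s = 14940 ft³.
Over A = 0.00262 mi², depth = V / A = 2.45 in.

d ≈ 2.45 in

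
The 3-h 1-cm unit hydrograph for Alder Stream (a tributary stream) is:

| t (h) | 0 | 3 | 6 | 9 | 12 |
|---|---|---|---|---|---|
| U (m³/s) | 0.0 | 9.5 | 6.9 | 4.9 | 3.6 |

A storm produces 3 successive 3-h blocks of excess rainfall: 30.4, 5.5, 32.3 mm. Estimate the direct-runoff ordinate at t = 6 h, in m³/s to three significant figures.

Q ≈ 26.2 m³/s

By discrete convolution, Q_j = Σ (P_i / 10 mm) · U_{j−i}.
At t = 6 h (j=2): Q = (30.4/10)·6.9 + (5.5/10)·9.5 + (32.3/10)·0.0 = 26.2 m³/s.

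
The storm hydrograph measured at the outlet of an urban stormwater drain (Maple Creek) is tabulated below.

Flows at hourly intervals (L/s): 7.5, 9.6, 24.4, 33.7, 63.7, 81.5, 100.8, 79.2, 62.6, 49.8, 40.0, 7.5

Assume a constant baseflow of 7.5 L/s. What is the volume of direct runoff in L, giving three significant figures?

Direct-runoff ordinates (Q − Q_b): 0.0, 2.1, 16.9, 26.2, 56.2, 74.0, 93.3, 71.7, 55.1, 42.3, 32.5, 0.0 L/s.
ΣQ_DR = 470.3 L/s.
With Δt = 1 h = 3600 s, V = ΣQ_DR · Δt = 470.3 × 3600 = 1.69 × 10^6 L.

V ≈ 1.69 × 10^6 L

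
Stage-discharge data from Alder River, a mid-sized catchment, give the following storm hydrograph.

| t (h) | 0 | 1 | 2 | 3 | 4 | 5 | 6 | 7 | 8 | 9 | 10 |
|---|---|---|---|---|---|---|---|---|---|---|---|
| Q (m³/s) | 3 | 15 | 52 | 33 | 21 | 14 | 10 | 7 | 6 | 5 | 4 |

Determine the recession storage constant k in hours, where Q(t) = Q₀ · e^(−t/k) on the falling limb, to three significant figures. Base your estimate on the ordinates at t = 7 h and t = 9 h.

k ≈ 5.94 h

On the falling limb, Q drops from 7 to 5 m³/s between t = 7 h and t = 9 h (Δt = 2 h).
k = −Δt / ln(Q₂/Q₁) = −2 / ln(5/7) = 5.94 h.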